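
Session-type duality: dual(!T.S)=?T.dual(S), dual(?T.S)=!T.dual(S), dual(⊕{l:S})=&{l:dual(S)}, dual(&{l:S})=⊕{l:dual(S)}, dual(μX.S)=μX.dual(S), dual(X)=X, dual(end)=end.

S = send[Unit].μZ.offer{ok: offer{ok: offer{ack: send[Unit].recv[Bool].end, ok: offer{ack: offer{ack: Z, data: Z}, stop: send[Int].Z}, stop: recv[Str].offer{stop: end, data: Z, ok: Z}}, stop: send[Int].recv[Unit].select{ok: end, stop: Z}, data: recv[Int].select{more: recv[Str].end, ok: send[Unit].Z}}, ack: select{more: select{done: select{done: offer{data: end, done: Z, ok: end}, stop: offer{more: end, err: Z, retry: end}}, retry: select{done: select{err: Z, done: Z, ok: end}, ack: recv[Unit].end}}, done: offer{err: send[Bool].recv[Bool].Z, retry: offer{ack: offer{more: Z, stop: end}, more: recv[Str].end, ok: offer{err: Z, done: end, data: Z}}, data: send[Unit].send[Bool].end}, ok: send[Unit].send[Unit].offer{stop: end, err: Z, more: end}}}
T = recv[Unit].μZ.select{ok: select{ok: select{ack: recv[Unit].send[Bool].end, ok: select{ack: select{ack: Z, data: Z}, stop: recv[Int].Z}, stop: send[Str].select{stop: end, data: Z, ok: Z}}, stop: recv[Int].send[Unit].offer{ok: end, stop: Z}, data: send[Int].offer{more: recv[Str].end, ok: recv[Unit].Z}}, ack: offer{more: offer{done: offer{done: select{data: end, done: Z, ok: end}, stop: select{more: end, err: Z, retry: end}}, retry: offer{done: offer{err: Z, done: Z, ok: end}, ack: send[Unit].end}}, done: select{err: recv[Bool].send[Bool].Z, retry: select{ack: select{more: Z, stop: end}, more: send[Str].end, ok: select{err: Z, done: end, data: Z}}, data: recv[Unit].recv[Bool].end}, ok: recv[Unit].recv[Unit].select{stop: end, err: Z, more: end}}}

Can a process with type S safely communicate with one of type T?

send[Unit] vs recv[Unit]  ok
  μZ vs μZ  ok (binder kept)
    offer{ok,ack} vs select{ok,ack}  ok labels match
      [ok]
        offer{ok,stop,data} vs select{ok,stop,data}  ok labels match
          [ok]
            offer{ack,ok,stop} vs select{ack,ok,stop}  ok labels match
              [ack]
                send[Unit] vs recv[Unit]  ok
                  recv[Bool] vs send[Bool]  ok
                    end vs end  ok
              [ok]
                offer{ack,stop} vs select{ack,stop}  ok labels match
                  [ack]
                    offer{ack,data} vs select{ack,data}  ok labels match
                      [ack]
                        Z vs Z  ok
                      [data]
                        Z vs Z  ok
                  [stop]
                    send[Int] vs recv[Int]  ok
                      Z vs Z  ok
              [stop]
                recv[Str] vs send[Str]  ok
                  offer{stop,data,ok} vs select{stop,data,ok}  ok labels match
                    [stop]
                      end vs end  ok
                    [data]
                      Z vs Z  ok
                    [ok]
                      Z vs Z  ok
          [stop]
            send[Int] vs recv[Int]  ok
              recv[Unit] vs send[Unit]  ok
                select{ok,stop} vs offer{ok,stop}  ok labels match
                  [ok]
                    end vs end  ok
                  [stop]
                    Z vs Z  ok
          [data]
            recv[Int] vs send[Int]  ok
              select{more,ok} vs offer{more,ok}  ok labels match
                [more]
                  recv[Str] vs recv[Str]  ✗ same direction on both sides — not dual

NO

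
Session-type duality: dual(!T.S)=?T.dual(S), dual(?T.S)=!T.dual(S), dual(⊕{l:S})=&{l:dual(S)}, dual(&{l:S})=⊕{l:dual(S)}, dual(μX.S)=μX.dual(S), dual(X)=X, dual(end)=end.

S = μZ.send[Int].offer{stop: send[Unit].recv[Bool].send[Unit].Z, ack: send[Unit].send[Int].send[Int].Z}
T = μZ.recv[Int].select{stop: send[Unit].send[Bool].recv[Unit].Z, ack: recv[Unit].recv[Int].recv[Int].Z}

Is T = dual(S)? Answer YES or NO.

μZ ‖ μZ  match (μ self-dual)
  send[Int] ‖ recv[Int]  match
    offer{stop,ack} ‖ select{stop,ack}  match same labels
      [stop]
        send[Unit] ‖ send[Unit]  ✗ same direction on both sides — not dual

NO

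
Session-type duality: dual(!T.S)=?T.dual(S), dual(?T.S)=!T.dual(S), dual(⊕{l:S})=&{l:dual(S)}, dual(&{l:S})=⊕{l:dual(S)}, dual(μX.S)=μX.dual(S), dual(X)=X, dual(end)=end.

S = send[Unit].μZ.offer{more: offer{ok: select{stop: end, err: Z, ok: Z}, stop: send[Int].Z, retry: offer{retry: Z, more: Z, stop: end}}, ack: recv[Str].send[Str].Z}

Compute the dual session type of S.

send[Unit] → recv[Unit]
  μZ → μZ  (binder kept)
    offer{more,ack} → select{more,ack}  (external→internal)
      case more:
        offer{ok,stop,retry} → select{ok,stop,retry}  (external→internal)
          case ok:
            select{stop,err,ok} → offer{stop,err,ok}  (⊕→&)
              case stop:
                dual(end) = end
              case err:
                dual(Z) = Z
              case ok:
                dual(Z) = Z
          case stop:
            send[Int] → recv[Int]
              dual(Z) = Z
          case retry:
            offer{retry,more,stop} → select{retry,more,stop}  (external→internal)
              case retry:
                dual(Z) = Z
              case more:
                dual(Z) = Z
              case stop:
                dual(end) = end
      case ack:
        recv[Str] → send[Str]
          send[Str] → recv[Str]
            dual(Z) = Z

recv[Unit].μZ.select{more: select{ok: offer{stop: end, err: Z, ok: Z}, stop: recv[Int].Z, retry: select{retry: Z, more: Z, stop: end}}, ack: send[Str].recv[Str].Z}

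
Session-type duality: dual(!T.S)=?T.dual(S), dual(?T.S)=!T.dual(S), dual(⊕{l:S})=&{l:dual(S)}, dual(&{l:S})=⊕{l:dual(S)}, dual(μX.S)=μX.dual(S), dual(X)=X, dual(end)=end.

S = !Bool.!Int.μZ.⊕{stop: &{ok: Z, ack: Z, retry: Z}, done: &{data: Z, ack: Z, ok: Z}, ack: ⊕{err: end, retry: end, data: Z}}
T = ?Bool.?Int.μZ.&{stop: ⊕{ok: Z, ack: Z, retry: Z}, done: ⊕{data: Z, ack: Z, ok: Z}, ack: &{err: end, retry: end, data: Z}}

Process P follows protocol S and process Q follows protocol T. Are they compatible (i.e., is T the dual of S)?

YES

!Bool | ?Bool  ✓
  !Int | ?Int  ✓
    μZ | μZ  ✓ (binder kept)
      ⊕{stop,done,ack} | &{stop,done,ack}  ✓ label sets agree
        • stop:
          &{ok,ack,retry} | ⊕{ok,ack,retry}  ✓ label sets agree
            • ok:
              Z | Z  ✓
            • ack:
              Z | Z  ✓
            • retry:
              Z | Z  ✓
        • done:
          &{data,ack,ok} | ⊕{data,ack,ok}  ✓ label sets agree
            • data:
              Z | Z  ✓
            • ack:
              Z | Z  ✓
            • ok:
              Z | Z  ✓
        • ack:
          ⊕{err,retry,data} | &{err,retry,data}  ✓ label sets agree
            • err:
              end | end  ✓
            • retry:
              end | end  ✓
            • data:
              Z | Z  ✓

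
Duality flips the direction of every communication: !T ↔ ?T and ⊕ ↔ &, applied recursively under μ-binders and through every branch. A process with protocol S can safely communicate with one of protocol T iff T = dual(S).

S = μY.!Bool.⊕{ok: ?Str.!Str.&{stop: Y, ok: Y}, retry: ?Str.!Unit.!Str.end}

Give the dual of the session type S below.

μY.?Bool.&{ok: !Str.?Str.⊕{stop: Y, ok: Y}, retry: !Str.?Unit.?Str.end}

μY → μY  (rec unchanged)
  !Bool → ?Bool
    ⊕{ok,retry} → &{ok,retry}  (select→offer)
      • ok:
        ?Str → !Str
          !Str → ?Str
            &{stop,ok} → ⊕{stop,ok}  (external→internal)
              • stop:
                dual(Y) = Y
              • ok:
                dual(Y) = Y
      • retry:
        ?Str → !Str
          !Unit → ?Unit
            !Str → ?Str
              dual(end) = end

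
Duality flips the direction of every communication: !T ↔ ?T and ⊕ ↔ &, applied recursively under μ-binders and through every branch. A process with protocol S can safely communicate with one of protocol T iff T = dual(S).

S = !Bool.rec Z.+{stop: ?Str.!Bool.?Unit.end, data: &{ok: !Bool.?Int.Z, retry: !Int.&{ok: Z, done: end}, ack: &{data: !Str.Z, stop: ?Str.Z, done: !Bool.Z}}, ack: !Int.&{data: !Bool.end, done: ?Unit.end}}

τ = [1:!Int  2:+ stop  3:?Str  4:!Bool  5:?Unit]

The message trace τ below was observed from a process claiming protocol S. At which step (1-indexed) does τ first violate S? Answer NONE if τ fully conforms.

step 1: got !Int, protocol expects !Bool  ✗

1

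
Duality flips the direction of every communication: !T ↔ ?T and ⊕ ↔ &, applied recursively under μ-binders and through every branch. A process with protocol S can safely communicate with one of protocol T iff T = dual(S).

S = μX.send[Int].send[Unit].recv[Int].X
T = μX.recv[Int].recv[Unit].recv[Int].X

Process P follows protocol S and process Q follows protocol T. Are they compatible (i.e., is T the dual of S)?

μX vs μX  ok (binder kept)
  send[Int] vs recv[Int]  ok
    send[Unit] vs recv[Unit]  ok
      recv[Int] vs recv[Int]  ✗ same direction on both sides — not dual

NO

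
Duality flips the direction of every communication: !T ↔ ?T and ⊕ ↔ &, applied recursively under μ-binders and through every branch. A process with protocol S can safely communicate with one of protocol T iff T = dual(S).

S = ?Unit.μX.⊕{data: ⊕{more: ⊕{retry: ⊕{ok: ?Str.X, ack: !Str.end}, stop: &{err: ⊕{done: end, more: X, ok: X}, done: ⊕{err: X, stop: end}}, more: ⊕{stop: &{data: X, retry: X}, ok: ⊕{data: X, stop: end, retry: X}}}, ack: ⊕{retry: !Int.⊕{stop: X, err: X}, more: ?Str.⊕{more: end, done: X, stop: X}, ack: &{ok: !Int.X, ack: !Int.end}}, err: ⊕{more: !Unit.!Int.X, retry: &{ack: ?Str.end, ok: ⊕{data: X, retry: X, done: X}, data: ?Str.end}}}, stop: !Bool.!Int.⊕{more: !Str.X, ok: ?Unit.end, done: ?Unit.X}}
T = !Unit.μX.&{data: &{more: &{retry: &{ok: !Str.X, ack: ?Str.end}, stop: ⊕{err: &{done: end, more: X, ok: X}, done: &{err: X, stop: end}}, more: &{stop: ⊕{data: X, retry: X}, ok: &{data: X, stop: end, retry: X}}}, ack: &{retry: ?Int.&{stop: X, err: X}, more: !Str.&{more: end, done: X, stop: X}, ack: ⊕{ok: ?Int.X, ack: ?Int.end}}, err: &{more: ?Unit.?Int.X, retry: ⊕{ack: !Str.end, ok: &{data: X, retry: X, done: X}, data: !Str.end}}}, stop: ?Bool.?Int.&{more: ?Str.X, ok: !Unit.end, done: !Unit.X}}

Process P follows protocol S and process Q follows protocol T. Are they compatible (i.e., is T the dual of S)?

?Unit ‖ !Unit  ok
  μX ‖ μX  ok (rec unchanged)
    ⊕{data,stop} ‖ &{data,stop}  ok labels match
      • data:
        ⊕{more,ack,err} ‖ &{more,ack,err}  ok labels match
          • more:
            ⊕{retry,stop,more} ‖ &{retry,stop,more}  ok labels match
              • retry:
                ⊕{ok,ack} ‖ &{ok,ack}  ok labels match
                  • ok:
                    ?Str ‖ !Str  ok
                      X ‖ X  ok
                  • ack:
                    !Str ‖ ?Str  ok
                      end ‖ end  ok
              • stop:
                &{err,done} ‖ ⊕{err,done}  ok labels match
                  • err:
                    ⊕{done,more,ok} ‖ &{done,more,ok}  ok labels match
                      • done:
                        end ‖ end  ok
                      • more:
                        X ‖ X  ok
                      • ok:
                        X ‖ X  ok
                  • done:
                    ⊕{err,stop} ‖ &{err,stop}  ok labels match
                      • err:
                        X ‖ X  ok
                      • stop:
                        end ‖ end  ok
              • more:
                ⊕{stop,ok} ‖ &{stop,ok}  ok labels match
                  • stop:
                    &{data,retry} ‖ ⊕{data,retry}  ok labels match
                      • data:
                        X ‖ X  ok
                      • retry:
                        X ‖ X  ok
                  • ok:
                    ⊕{data,stop,retry} ‖ &{data,stop,retry}  ok labels match
                      • data:
                        X ‖ X  ok
                      • stop:
                        end ‖ end  ok
                      • retry:
                        X ‖ X  ok
          • ack:
            ⊕{retry,more,ack} ‖ &{retry,more,ack}  ok labels match
              • retry:
                !Int ‖ ?Int  ok
                  ⊕{stop,err} ‖ &{stop,err}  ok labels match
                    • stop:
                      X ‖ X  ok
                    • err:
                      X ‖ X  ok
              • more:
                ?Str ‖ !Str  ok
                  ⊕{more,done,stop} ‖ &{more,done,stop}  ok labels match
                    • more:
                      end ‖ end  ok
                    • done:
                      X ‖ X  ok
                    • stop:
                      X ‖ X  ok
              • ack:
                &{ok,ack} ‖ ⊕{ok,ack}  ok labels match
                  • ok:
                    !Int ‖ ?Int  ok
                      X ‖ X  ok
                  • ack:
                    !Int ‖ ?Int  ok
                      end ‖ end  ok
          • err:
            ⊕{more,retry} ‖ &{more,retry}  ok labels match
              • more:
                !Unit ‖ ?Unit  ok
                  !Int ‖ ?Int  ok
                    X ‖ X  ok
              • retry:
                &{ack,ok,data} ‖ ⊕{ack,ok,data}  ok labels match
                  • ack:
                    ?Str ‖ !Str  ok
                      end ‖ end  ok
                  • ok:
                    ⊕{data,retry,done} ‖ &{data,retry,done}  ok labels match
                      • data:
                        X ‖ X  ok
                      • retry:
                        X ‖ X  ok
                      • done:
                        X ‖ X  ok
                  • data:
                    ?Str ‖ !Str  ok
                      end ‖ end  ok
      • stop:
        !Bool ‖ ?Bool  ok
          !Int ‖ ?Int  ok
            ⊕{more,ok,done} ‖ &{more,ok,done}  ok labels match
              • more:
                !Str ‖ ?Str  ok
                  X ‖ X  ok
              • ok:
                ?Unit ‖ !Unit  ok
                  end ‖ end  ok
              • done:
                ?Unit ‖ !Unit  ok
                  X ‖ X  ok

YES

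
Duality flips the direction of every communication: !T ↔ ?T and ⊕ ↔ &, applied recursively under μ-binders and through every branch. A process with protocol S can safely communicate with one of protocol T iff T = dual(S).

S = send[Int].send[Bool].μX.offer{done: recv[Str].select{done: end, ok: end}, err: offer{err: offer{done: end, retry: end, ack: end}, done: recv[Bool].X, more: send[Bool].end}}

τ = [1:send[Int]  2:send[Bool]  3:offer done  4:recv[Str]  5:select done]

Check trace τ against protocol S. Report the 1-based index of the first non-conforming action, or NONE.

[1] send[Int]  match  now at send[Bool].μX.…
[2] send[Bool]  match  now at μX.…
[3] offer done  match  now at recv[Str].select{done: end, ok: end}
[4] recv[Str]  match  now at select{done: end, ok: end}
[5] select done  match  now at end
τ conforms to S (length 5)

NONE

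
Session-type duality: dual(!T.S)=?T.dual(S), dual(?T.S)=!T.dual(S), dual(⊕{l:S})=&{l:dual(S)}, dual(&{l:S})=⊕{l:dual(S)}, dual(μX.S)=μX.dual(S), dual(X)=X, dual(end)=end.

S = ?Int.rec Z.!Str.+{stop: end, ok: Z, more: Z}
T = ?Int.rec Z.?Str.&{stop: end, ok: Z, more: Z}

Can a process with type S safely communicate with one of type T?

NO

?Int | ?Int  ✗ same direction on both sides — not dual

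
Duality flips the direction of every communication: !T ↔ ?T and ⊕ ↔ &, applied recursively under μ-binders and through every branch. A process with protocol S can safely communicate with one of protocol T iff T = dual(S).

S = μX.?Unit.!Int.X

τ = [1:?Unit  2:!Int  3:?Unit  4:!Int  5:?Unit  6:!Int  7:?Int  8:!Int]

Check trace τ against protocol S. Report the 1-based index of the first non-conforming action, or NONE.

[1] ?Unit  ok  cont: !Int.μX.…
[2] !Int  ok  cont: μX.…
[3] ?Unit  ok  cont: !Int.μX.…
[4] !Int  ok  cont: μX.…
[5] ?Unit  ok  cont: !Int.μX.…
[6] !Int  ok  cont: μX.…
[7] got ?Int, protocol expects ?Unit  ✗

7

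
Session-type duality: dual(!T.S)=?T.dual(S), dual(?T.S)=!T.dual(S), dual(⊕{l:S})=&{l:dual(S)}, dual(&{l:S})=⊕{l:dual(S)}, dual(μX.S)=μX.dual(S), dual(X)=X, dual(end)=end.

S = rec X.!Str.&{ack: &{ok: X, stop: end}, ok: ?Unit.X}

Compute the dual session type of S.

rec X.?Str.+{ack: +{ok: X, stop: end}, ok: !Unit.X}

rec X = rec X  (rec unchanged)
  !Str = ?Str
    &{ack,ok} = +{ack,ok}  (offer→select)
      [ack]
        &{ok,stop} = +{ok,stop}  (offer→select)
          [ok]
            X self-dual
          [stop]
            end self-dual
      [ok]
        ?Unit = !Unit
          X self-dual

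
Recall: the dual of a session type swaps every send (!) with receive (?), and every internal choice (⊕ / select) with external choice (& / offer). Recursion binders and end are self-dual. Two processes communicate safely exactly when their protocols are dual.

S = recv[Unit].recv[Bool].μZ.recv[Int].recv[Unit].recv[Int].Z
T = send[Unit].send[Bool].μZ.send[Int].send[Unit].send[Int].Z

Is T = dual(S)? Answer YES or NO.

recv[Unit] ‖ send[Unit]  match
  recv[Bool] ‖ send[Bool]  match
    μZ ‖ μZ  match (binder kept)
      recv[Int] ‖ send[Int]  match
        recv[Unit] ‖ send[Unit]  match
          recv[Int] ‖ send[Int]  match
            Z ‖ Z  match

YES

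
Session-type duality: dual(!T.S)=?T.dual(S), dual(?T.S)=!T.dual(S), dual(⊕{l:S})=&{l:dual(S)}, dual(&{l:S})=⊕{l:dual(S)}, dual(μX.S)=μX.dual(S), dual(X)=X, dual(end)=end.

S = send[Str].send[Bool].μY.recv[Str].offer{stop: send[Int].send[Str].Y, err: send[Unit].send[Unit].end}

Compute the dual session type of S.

send[Str] ↦ recv[Str]
  send[Bool] ↦ recv[Bool]
    μY ↦ μY  (μ self-dual)
      recv[Str] ↦ send[Str]
        offer{stop,err} ↦ select{stop,err}  (external→internal)
          case stop:
            send[Int] ↦ recv[Int]
              send[Str] ↦ recv[Str]
                Y self-dual
          case err:
            send[Unit] ↦ recv[Unit]
              send[Unit] ↦ recv[Unit]
                end self-dual

recv[Str].recv[Bool].μY.send[Str].select{stop: recv[Int].recv[Str].Y, err: recv[Unit].recv[Unit].end}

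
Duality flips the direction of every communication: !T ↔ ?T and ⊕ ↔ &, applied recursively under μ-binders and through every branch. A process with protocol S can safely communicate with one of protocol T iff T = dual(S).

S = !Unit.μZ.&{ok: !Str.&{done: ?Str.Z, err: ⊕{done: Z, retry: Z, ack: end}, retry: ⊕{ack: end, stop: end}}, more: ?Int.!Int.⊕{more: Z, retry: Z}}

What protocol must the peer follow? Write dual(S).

!Unit = ?Unit
  μZ = μZ  (μ self-dual)
    &{ok,more} = ⊕{ok,more}  (&→⊕)
      • ok:
        !Str = ?Str
          &{done,err,retry} = ⊕{done,err,retry}  (&→⊕)
            • done:
              ?Str = !Str
                dual(Z) = Z
            • err:
              ⊕{done,retry,ack} = &{done,retry,ack}  (⊕→&)
                • done:
                  dual(Z) = Z
                • retry:
                  dual(Z) = Z
                • ack:
                  dual(end) = end
            • retry:
              ⊕{ack,stop} = &{ack,stop}  (⊕→&)
                • ack:
                  dual(end) = end
                • stop:
                  dual(end) = end
      • more:
        ?Int = !Int
          !Int = ?Int
            ⊕{more,retry} = &{more,retry}  (⊕→&)
              • more:
                dual(Z) = Z
              • retry:
                dual(Z) = Z

?Unit.μZ.⊕{ok: ?Str.⊕{done: !Str.Z, err: &{done: Z, retry: Z, ack: end}, retry: &{ack: end, stop: end}}, more: !Int.?Int.&{more: Z, retry: Z}}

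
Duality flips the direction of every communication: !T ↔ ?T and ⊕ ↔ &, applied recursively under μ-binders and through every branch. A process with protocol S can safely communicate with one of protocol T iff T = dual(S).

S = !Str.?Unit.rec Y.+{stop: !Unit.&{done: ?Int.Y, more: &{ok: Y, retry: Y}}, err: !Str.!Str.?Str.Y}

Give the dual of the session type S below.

!Str = ?Str
  ?Unit = !Unit
    rec Y = rec Y  (μ self-dual)
      +{stop,err} = &{stop,err}  (internal→external)
        • stop:
          !Unit = ?Unit
            &{done,more} = +{done,more}  (offer→select)
              • done:
                ?Int = !Int
                  dual(Y) = Y
              • more:
                &{ok,retry} = +{ok,retry}  (offer→select)
                  • ok:
                    dual(Y) = Y
                  • retry:
                    dual(Y) = Y
        • err:
          !Str = ?Str
            !Str = ?Str
              ?Str = !Str
                dual(Y) = Y

?Str.!Unit.rec Y.&{stop: ?Unit.+{done: !Int.Y, more: +{ok: Y, retry: Y}}, err: ?Str.?Str.!Str.Y}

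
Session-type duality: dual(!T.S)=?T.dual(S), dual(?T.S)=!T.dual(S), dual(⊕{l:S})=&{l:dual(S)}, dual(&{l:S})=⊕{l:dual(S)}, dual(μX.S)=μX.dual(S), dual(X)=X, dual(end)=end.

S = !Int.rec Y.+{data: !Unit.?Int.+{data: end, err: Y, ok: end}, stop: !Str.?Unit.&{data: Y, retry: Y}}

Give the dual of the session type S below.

!Int → ?Int
  rec Y → rec Y  (rec unchanged)
    +{data,stop} → &{data,stop}  (internal→external)
      case data:
        !Unit → ?Unit
          ?Int → !Int
            +{data,err,ok} → &{data,err,ok}  (internal→external)
              case data:
                end self-dual
              case err:
                Y self-dual
              case ok:
                end self-dual
      case stop:
        !Str → ?Str
          ?Unit → !Unit
            &{data,retry} → +{data,retry}  (offer→select)
              case data:
                Y self-dual
              case retry:
                Y self-dual

?Int.rec Y.&{data: ?Unit.!Int.&{data: end, err: Y, ok: end}, stop: ?Str.!Unit.+{data: Y, retry: Y}}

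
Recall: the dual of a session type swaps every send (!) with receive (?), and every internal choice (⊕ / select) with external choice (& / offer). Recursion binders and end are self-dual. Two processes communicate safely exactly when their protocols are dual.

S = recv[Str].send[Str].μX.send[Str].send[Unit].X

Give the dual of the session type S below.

recv[Str] ↦ send[Str]
  send[Str] ↦ recv[Str]
    μX ↦ μX  (μ self-dual)
      send[Str] ↦ recv[Str]
        send[Unit] ↦ recv[Unit]
          X self-dual

send[Str].recv[Str].μX.recv[Str].recv[Unit].X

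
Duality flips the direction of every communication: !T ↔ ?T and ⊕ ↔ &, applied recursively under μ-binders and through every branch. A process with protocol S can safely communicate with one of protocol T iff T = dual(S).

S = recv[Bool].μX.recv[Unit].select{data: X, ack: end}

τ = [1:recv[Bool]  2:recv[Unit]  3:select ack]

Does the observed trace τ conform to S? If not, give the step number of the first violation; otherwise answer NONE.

@1 recv[Bool]  ok  residual = μX.…
@2 recv[Unit]  ok  residual = select{data: μX.…, ack: end}
@3 select ack  ok  residual = end
τ conforms to S (length 3)

NONE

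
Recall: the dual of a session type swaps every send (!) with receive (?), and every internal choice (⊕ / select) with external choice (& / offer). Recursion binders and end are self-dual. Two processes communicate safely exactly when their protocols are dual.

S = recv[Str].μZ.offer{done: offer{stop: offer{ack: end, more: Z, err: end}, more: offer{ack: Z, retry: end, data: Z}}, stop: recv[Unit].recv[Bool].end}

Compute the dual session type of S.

send[Str].μZ.select{done: select{stop: select{ack: end, more: Z, err: end}, more: select{ack: Z, retry: end, data: Z}}, stop: send[Unit].send[Bool].end}

recv[Str] → send[Str]
  μZ → μZ  (binder kept)
    offer{done,stop} → select{done,stop}  (external→internal)
      case done:
        offer{stop,more} → select{stop,more}  (external→internal)
          case stop:
            offer{ack,more,err} → select{ack,more,err}  (external→internal)
              case ack:
                end ↦ end
              case more:
                Z ↦ Z
              case err:
                end ↦ end
          case more:
            offer{ack,retry,data} → select{ack,retry,data}  (external→internal)
              case ack:
                Z ↦ Z
              case retry:
                end ↦ end
              case data:
                Z ↦ Z
      case stop:
        recv[Unit] → send[Unit]
          recv[Bool] → send[Bool]
            end ↦ end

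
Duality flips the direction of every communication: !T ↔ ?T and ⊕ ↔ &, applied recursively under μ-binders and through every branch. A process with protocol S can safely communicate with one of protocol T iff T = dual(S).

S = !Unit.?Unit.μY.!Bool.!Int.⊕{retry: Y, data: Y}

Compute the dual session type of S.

?Unit.!Unit.μY.?Bool.?Int.&{retry: Y, data: Y}

!Unit → ?Unit
  ?Unit → !Unit
    μY → μY  (binder kept)
      !Bool → ?Bool
        !Int → ?Int
          ⊕{retry,data} → &{retry,data}  (internal→external)
            case retry:
              Y self-dual
            case data:
              Y self-dual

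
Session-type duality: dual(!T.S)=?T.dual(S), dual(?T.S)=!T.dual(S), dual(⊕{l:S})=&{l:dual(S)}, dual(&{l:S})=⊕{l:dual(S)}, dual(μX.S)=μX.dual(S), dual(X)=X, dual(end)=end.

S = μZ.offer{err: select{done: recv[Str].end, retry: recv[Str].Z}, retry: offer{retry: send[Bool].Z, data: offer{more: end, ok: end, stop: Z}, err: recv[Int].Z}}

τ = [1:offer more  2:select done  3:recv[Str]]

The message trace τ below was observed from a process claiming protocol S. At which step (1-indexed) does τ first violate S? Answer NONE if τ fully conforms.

[1] got offer more, protocol expects offer err or offer retry  ✗

1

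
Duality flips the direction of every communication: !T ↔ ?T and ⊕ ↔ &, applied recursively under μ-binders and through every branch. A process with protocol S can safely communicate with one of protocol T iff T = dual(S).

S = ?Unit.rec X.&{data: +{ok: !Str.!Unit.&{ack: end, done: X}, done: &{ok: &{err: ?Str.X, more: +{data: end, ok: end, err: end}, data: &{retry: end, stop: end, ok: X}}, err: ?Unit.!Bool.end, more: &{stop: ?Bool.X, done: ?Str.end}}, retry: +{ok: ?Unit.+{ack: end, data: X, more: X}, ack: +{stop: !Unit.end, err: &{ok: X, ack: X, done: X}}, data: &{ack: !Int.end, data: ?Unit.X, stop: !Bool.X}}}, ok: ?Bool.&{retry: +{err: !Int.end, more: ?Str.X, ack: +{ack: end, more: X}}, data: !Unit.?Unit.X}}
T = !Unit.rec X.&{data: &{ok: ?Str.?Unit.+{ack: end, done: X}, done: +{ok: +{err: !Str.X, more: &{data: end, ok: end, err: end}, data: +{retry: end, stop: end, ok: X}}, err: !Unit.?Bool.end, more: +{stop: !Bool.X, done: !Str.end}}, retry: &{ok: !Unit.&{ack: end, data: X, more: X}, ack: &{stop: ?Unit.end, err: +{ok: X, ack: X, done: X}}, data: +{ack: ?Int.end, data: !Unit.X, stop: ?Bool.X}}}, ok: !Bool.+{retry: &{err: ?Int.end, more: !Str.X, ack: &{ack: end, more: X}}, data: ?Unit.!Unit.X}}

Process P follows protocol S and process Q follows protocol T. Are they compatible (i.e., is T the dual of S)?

NO

?Unit ‖ !Unit  ok
  rec X ‖ rec X  ok (μ self-dual)
    &{data,ok} ‖ &{data,ok}  ✗ choice polarity not flipped — not dual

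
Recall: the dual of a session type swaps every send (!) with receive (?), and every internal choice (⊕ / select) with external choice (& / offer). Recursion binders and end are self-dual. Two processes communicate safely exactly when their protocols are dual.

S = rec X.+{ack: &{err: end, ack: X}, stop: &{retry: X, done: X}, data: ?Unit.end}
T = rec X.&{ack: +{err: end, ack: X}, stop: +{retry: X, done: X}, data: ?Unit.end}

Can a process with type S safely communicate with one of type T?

rec X | rec X  ✓ (binder kept)
  +{ack,stop,data} | &{ack,stop,data}  ✓ labels match
    case ack:
      &{err,ack} | +{err,ack}  ✓ labels match
        case err:
          end | end  ✓
        case ack:
          X | X  ✓
    case stop:
      &{retry,done} | +{retry,done}  ✓ labels match
        case retry:
          X | X  ✓
        case done:
          X | X  ✓
    case data:
      ?Unit | ?Unit  ✗ same direction on both sides — not dual

NO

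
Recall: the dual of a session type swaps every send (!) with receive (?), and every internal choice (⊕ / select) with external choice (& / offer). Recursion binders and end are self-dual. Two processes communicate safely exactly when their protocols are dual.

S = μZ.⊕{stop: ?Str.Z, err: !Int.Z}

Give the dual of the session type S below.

μZ → μZ  (binder kept)
  ⊕{stop,err} → &{stop,err}  (internal→external)
    • stop:
      ?Str → !Str
        Z self-dual
    • err:
      !Int → ?Int
        Z self-dual

μZ.&{stop: !Str.Z, err: ?Int.Z}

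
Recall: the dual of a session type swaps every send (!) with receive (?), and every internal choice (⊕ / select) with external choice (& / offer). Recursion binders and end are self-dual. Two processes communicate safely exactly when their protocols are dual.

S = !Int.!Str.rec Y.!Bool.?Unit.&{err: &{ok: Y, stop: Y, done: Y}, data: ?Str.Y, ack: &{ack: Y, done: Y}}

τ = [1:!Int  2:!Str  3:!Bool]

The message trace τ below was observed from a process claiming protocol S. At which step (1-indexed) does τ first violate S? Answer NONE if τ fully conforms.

NONE

[1] !Int  ✓  cont: !Str.rec Y.…
[2] !Str  ✓  cont: rec Y.…
[3] !Bool  ✓  cont: ?Unit.&{err: &{ok: rec Y.…, stop: rec Y.…, done: rec Y.…}, data: ?Str.rec Y.…, ack: &{ack: rec Y.…, done: rec Y.…}}
trace exhausted — no violation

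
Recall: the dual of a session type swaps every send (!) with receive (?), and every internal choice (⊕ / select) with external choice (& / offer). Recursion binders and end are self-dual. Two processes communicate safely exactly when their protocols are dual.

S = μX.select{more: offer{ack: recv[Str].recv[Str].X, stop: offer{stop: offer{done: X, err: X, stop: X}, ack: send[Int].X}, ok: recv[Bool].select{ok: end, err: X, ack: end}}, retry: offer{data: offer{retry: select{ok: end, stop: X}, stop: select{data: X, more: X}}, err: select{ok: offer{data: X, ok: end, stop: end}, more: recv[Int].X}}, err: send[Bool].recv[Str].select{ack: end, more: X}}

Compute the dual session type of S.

μX → μX  (μ self-dual)
  select{more,retry,err} → offer{more,retry,err}  (select→offer)
    • more:
      offer{ack,stop,ok} → select{ack,stop,ok}  (external→internal)
        • ack:
          recv[Str] → send[Str]
            recv[Str] → send[Str]
              X self-dual
        • stop:
          offer{stop,ack} → select{stop,ack}  (external→internal)
            • stop:
              offer{done,err,stop} → select{done,err,stop}  (external→internal)
                • done:
                  X self-dual
                • err:
                  X self-dual
                • stop:
                  X self-dual
            • ack:
              send[Int] → recv[Int]
                X self-dual
        • ok:
          recv[Bool] → send[Bool]
            select{ok,err,ack} → offer{ok,err,ack}  (select→offer)
              • ok:
                end self-dual
              • err:
                X self-dual
              • ack:
                end self-dual
    • retry:
      offer{data,err} → select{data,err}  (external→internal)
        • data:
          offer{retry,stop} → select{retry,stop}  (external→internal)
            • retry:
              select{ok,stop} → offer{ok,stop}  (select→offer)
                • ok:
                  end self-dual
                • stop:
                  X self-dual
            • stop:
              select{data,more} → offer{data,more}  (select→offer)
                • data:
                  X self-dual
                • more:
                  X self-dual
        • err:
          select{ok,more} → offer{ok,more}  (select→offer)
            • ok:
              offer{data,ok,stop} → select{data,ok,stop}  (external→internal)
                • data:
                  X self-dual
                • ok:
                  end self-dual
                • stop:
                  end self-dual
            • more:
              recv[Int] → send[Int]
                X self-dual
    • err:
      send[Bool] → recv[Bool]
        recv[Str] → send[Str]
          select{ack,more} → offer{ack,more}  (select→offer)
            • ack:
              end self-dual
            • more:
              X self-dual

μX.offer{more: select{ack: send[Str].send[Str].X, stop: select{stop: select{done: X, err: X, stop: X}, ack: recv[Int].X}, ok: send[Bool].offer{ok: end, err: X, ack: end}}, retry: select{data: select{retry: offer{ok: end, stop: X}, stop: offer{data: X, more: X}}, err: offer{ok: select{data: X, ok: end, stop: end}, more: send[Int].X}}, err: recv[Bool].send[Str].offer{ack: end, more: X}}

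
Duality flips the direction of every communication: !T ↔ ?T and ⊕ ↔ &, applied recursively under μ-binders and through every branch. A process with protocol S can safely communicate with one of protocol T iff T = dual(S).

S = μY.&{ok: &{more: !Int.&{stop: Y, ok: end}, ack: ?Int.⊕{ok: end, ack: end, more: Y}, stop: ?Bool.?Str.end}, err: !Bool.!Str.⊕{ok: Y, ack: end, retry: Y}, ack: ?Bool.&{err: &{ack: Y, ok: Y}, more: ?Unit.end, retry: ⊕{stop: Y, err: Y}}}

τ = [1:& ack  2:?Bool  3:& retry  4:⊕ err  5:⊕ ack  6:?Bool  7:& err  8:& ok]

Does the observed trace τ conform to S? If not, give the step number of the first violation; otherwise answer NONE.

step 1: & ack  ✓  cont: ?Bool.&{err: &{ack: μY.…, ok: μY.…}, more: ?Unit.end, retry: ⊕{stop: μY.…, err: μY.…}}
step 2: ?Bool  ✓  cont: &{err: &{ack: μY.…, ok: μY.…}, more: ?Unit.end, retry: ⊕{stop: μY.…, err: μY.…}}
step 3: & retry  ✓  cont: ⊕{stop: μY.…, err: μY.…}
step 4: ⊕ err  ✓  cont: μY.…
step 5: got ⊕ ack, protocol expects & ok or & err or & ack  ✗

5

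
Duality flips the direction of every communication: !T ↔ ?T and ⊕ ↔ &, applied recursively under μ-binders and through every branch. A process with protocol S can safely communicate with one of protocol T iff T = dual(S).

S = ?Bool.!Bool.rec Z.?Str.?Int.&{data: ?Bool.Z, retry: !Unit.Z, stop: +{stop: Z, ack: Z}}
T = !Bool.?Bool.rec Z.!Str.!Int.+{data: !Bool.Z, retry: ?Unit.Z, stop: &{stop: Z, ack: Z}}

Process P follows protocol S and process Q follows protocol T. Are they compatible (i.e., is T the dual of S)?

YES

?Bool vs !Bool  ok
  !Bool vs ?Bool  ok
    rec Z vs rec Z  ok (binder kept)
      ?Str vs !Str  ok
        ?Int vs !Int  ok
          &{data,retry,stop} vs +{data,retry,stop}  ok label sets agree
            • data:
              ?Bool vs !Bool  ok
                Z vs Z  ok
            • retry:
              !Unit vs ?Unit  ok
                Z vs Z  ok
            • stop:
              +{stop,ack} vs &{stop,ack}  ok label sets agree
                • stop:
                  Z vs Z  ok
                • ack:
                  Z vs Z  ok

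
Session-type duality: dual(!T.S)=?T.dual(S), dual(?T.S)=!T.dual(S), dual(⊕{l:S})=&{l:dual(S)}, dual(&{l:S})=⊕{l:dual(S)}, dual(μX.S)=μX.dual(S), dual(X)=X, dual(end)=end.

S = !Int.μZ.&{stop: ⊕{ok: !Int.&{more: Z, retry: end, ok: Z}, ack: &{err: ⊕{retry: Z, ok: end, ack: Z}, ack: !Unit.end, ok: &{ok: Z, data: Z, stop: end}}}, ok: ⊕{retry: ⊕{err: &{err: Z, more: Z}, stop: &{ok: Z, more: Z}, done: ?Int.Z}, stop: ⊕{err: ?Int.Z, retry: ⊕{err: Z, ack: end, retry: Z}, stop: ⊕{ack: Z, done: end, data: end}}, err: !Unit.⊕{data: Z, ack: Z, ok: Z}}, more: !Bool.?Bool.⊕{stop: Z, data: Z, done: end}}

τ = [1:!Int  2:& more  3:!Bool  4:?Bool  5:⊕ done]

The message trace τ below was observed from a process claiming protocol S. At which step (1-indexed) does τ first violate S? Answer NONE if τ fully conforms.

@1 !Int  ✓  cont: μZ.…
@2 & more  ✓  cont: !Bool.?Bool.⊕{stop: μZ.…, data: μZ.…, done: end}
@3 !Bool  ✓  cont: ?Bool.⊕{stop: μZ.…, data: μZ.…, done: end}
@4 ?Bool  ✓  cont: ⊕{stop: μZ.…, data: μZ.…, done: end}
@5 ⊕ done  ✓  cont: end
trace exhausted — no violation

NONE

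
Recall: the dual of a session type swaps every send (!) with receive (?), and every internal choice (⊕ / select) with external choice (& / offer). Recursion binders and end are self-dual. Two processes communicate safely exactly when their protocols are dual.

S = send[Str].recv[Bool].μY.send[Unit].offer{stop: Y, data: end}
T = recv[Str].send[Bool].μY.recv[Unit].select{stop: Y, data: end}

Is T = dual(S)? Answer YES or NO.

send[Str] vs recv[Str]  match
  recv[Bool] vs send[Bool]  match
    μY vs μY  match (rec unchanged)
      send[Unit] vs recv[Unit]  match
        offer{stop,data} vs select{stop,data}  match label sets agree
          case stop:
            Y vs Y  match
          case data:
            end vs end  match

YES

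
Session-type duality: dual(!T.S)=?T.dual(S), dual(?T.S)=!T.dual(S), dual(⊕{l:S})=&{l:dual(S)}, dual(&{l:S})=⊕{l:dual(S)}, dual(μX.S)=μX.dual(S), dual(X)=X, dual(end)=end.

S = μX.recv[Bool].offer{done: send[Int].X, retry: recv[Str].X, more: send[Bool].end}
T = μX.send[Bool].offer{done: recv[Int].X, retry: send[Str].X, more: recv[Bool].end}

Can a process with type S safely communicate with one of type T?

NO

μX | μX  ok (rec unchanged)
  recv[Bool] | send[Bool]  ok
    offer{done,retry,more} | offer{done,retry,more}  ✗ choice polarity not flipped — not dual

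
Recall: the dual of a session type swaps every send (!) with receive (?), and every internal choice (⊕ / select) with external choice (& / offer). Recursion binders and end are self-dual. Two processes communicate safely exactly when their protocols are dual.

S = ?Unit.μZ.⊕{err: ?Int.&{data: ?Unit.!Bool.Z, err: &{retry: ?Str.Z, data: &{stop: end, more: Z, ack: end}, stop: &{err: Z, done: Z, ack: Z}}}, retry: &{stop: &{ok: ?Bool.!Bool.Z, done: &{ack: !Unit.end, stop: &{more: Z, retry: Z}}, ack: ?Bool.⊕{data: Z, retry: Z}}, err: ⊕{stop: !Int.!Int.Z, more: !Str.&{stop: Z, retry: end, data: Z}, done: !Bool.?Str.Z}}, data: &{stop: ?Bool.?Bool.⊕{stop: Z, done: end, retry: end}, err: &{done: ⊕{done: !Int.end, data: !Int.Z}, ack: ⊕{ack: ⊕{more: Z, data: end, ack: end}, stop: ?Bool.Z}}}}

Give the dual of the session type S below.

?Unit ↦ !Unit
  μZ ↦ μZ  (rec unchanged)
    ⊕{err,retry,data} ↦ &{err,retry,data}  (select→offer)
      • err:
        ?Int ↦ !Int
          &{data,err} ↦ ⊕{data,err}  (&→⊕)
            • data:
              ?Unit ↦ !Unit
                !Bool ↦ ?Bool
                  Z self-dual
            • err:
              &{retry,data,stop} ↦ ⊕{retry,data,stop}  (&→⊕)
                • retry:
                  ?Str ↦ !Str
                    Z self-dual
                • data:
                  &{stop,more,ack} ↦ ⊕{stop,more,ack}  (&→⊕)
                    • stop:
                      end self-dual
                    • more:
                      Z self-dual
                    • ack:
                      end self-dual
                • stop:
                  &{err,done,ack} ↦ ⊕{err,done,ack}  (&→⊕)
                    • err:
                      Z self-dual
                    • done:
                      Z self-dual
                    • ack:
                      Z self-dual
      • retry:
        &{stop,err} ↦ ⊕{stop,err}  (&→⊕)
          • stop:
            &{ok,done,ack} ↦ ⊕{ok,done,ack}  (&→⊕)
              • ok:
                ?Bool ↦ !Bool
                  !Bool ↦ ?Bool
                    Z self-dual
              • done:
                &{ack,stop} ↦ ⊕{ack,stop}  (&→⊕)
                  • ack:
                    !Unit ↦ ?Unit
                      end self-dual
                  • stop:
                    &{more,retry} ↦ ⊕{more,retry}  (&→⊕)
                      • more:
                        Z self-dual
                      • retry:
                        Z self-dual
              • ack:
                ?Bool ↦ !Bool
                  ⊕{data,retry} ↦ &{data,retry}  (select→offer)
                    • data:
                      Z self-dual
                    • retry:
                      Z self-dual
          • err:
            ⊕{stop,more,done} ↦ &{stop,more,done}  (select→offer)
              • stop:
                !Int ↦ ?Int
                  !Int ↦ ?Int
                    Z self-dual
              • more:
                !Str ↦ ?Str
                  &{stop,retry,data} ↦ ⊕{stop,retry,data}  (&→⊕)
                    • stop:
                      Z self-dual
                    • retry:
                      end self-dual
                    • data:
                      Z self-dual
              • done:
                !Bool ↦ ?Bool
                  ?Str ↦ !Str
                    Z self-dual
      • data:
        &{stop,err} ↦ ⊕{stop,err}  (&→⊕)
          • stop:
            ?Bool ↦ !Bool
              ?Bool ↦ !Bool
                ⊕{stop,done,retry} ↦ &{stop,done,retry}  (select→offer)
                  • stop:
                    Z self-dual
                  • done:
                    end self-dual
                  • retry:
                    end self-dual
          • err:
            &{done,ack} ↦ ⊕{done,ack}  (&→⊕)
              • done:
                ⊕{done,data} ↦ &{done,data}  (select→offer)
                  • done:
                    !Int ↦ ?Int
                      end self-dual
                  • data:
                    !Int ↦ ?Int
                      Z self-dual
              • ack:
                ⊕{ack,stop} ↦ &{ack,stop}  (select→offer)
                  • ack:
                    ⊕{more,data,ack} ↦ &{more,data,ack}  (select→offer)
                      • more:
                        Z self-dual
                      • data:
                        end self-dual
                      • ack:
                        end self-dual
                  • stop:
                    ?Bool ↦ !Bool
                      Z self-dual

!Unit.μZ.&{err: !Int.⊕{data: !Unit.?Bool.Z, err: ⊕{retry: !Str.Z, data: ⊕{stop: end, more: Z, ack: end}, stop: ⊕{err: Z, done: Z, ack: Z}}}, retry: ⊕{stop: ⊕{ok: !Bool.?Bool.Z, done: ⊕{ack: ?Unit.end, stop: ⊕{more: Z, retry: Z}}, ack: !Bool.&{data: Z, retry: Z}}, err: &{stop: ?Int.?Int.Z, more: ?Str.⊕{stop: Z, retry: end, data: Z}, done: ?Bool.!Str.Z}}, data: ⊕{stop: !Bool.!Bool.&{stop: Z, done: end, retry: end}, err: ⊕{done: &{done: ?Int.end, data: ?Int.Z}, ack: &{ack: &{more: Z, data: end, ack: end}, stop: !Bool.Z}}}}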